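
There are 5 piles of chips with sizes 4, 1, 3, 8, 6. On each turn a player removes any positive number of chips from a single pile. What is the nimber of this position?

8

Nim-sum: 4 ⊕ 1 ⊕ 3 ⊕ 8 ⊕ 6 = 8.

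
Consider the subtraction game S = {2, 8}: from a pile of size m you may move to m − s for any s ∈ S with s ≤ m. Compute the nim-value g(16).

1

Compute g(0), g(1), … for moves {2, 8}:
k:     0  1  2  3  4  5  6  7  8  9 10 11 12 13 14 15 16
g(k):  0  0  1  1  0  0  1  1  2  2  0  0  1  1  0  0  1
So g(16) = 1.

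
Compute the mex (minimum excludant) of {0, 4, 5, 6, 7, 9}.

1

0 is in the set but 1 is not, so the mex is 1.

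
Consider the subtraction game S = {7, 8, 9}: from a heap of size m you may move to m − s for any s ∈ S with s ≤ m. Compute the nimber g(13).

1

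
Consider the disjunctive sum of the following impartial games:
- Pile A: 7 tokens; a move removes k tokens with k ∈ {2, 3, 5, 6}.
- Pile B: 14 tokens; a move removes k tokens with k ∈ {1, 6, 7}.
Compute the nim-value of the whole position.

3

Build the Grundy sequence for pile A with g(k) = mex{g(k−s) : s ∈ {2, 3, 5, 6}, s ≤ k}:
g(0) = mex{} = 0
g(1) = mex{} = 0
g(2) = mex{0} = 1
g(3) = mex{0} = 1
g(4) = mex{0,1} = 2
g(5) = mex{0,1} = 2
g(6) = mex{0,1,2} = 3
g(7) = mex{0,1,2} = 3
So g(7) = 3.
Build the Grundy sequence for pile B with g(k) = mex{g(k−s) : s ∈ {1, 6, 7}, s ≤ k}:
k:     0  1  2  3  4  5  6  7  8  9 10 11 12 13 14
g(k):  0  1  0  1  0  1  2  3  2  3  2  3  0  1  0
So g(14) = 0.
By the Sprague-Grundy theorem, the Grundy value of a sum of independent games is the XOR of the component values.
Combined value = 3 ⊕ 0 = 3.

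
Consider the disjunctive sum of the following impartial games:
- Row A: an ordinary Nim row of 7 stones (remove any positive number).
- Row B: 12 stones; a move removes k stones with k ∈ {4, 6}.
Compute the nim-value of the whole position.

7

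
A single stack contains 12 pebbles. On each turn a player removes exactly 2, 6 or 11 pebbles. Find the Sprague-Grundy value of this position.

Build the Grundy sequence with g(k) = mex{g(k−s) : s ∈ {2, 6, 11}, s ≤ k}:
g(0) = mex{} = 0
g(1) = mex{} = 0
g(2) = mex{0} = 1
g(3) = mex{0} = 1
g(4) = mex{1} = 0
g(5) = mex{1} = 0
g(6) = mex{0} = 1
g(7) = mex{0} = 1
g(8) = mex{1} = 0
g(9) = mex{1} = 0
g(10) = mex{0} = 1
g(11) = mex{0} = 1
g(12) = mex{0,1} = 2
So g(12) = 2.

2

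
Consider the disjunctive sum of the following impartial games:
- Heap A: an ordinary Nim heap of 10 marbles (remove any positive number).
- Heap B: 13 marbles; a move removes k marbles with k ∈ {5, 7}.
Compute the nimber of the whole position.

Heap A is a plain Nim heap of size 10, so its Grundy value is 10.
Grundy values for heap B (subtraction set {5, 7}):
g(0) = mex{} = 0
g(1) = mex{} = 0
g(2) = mex{} = 0
g(3) = mex{} = 0
g(4) = mex{} = 0
g(5) = mex{0} = 1
g(6) = mex{0} = 1
g(7) = mex{0} = 1
g(8) = mex{0} = 1
g(9) = mex{0} = 1
g(10) = mex{0,1} = 2
g(11) = mex{0,1} = 2
g(12) = mex{1} = 0
g(13) = mex{1} = 0
So g(13) = 0.
The value of a disjunctive sum is the nim-sum of the parts.
Combined value = 10 ⊕ 0 = 10.

10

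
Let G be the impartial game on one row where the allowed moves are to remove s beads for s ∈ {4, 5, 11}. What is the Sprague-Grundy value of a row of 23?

Compute g(0), g(1), … for moves {4, 5, 11}:
k:     0  1  2  3  4  5  6  7  8  9 10 11 12 13 14 15 16 17 18 19 20 21 22 23
g(k):  0  0  0  0  1  1  1  1  2  0  0  2  3  1  1  3  0  0  0  0  1  1  1  1
So g(23) = 1.

1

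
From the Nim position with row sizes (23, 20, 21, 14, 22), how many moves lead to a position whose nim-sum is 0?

1

Bitwise XOR of the heap sizes:
  10111  (23)
  10100  (20)
  10101  (21)
  01110  (14)
  10110  (22)
  -----
  01110  (14)
The overall nim-sum is X = 14. A row of size p has a winning move iff p XOR X < p (reduce it to p XOR X).
  23: 23 XOR 14 = 25 ≥ 23 — no move.
  20: 20 XOR 14 = 26 ≥ 20 — no move.
  21: 21 XOR 14 = 27 ≥ 21 — no move.
  14: 14 XOR 14 = 0 < 14 — winning move (to 0).
  22: 22 XOR 14 = 24 ≥ 22 — no move.
That gives 1 winning move.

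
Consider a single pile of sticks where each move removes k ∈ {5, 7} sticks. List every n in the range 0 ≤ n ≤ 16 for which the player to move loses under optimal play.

Compute g(0), g(1), … for moves {5, 7}:
k:     0  1  2  3  4  5  6  7  8  9 10 11 12 13 14 15 16
g(k):  0  0  0  0  0  1  1  1  1  1  2  2  0  0  0  0  0
The P-positions (g = 0) in 0..16 are 0, 1, 2, 3, 4, 12, 13, 14, 15, 16.

0, 1, 2, 3, 4, 12, 13, 14, 15, 16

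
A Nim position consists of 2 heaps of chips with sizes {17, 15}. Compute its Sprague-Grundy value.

30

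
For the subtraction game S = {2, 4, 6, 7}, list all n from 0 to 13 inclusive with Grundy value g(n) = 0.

0, 1, 9, 10

Compute g(0), g(1), … for moves {2, 4, 6, 7}:
g(0) = mex{} = 0
g(1) = mex{} = 0
g(2) = mex{0} = 1
g(3) = mex{0} = 1
g(4) = mex{0,1} = 2
g(5) = mex{0,1} = 2
g(6) = mex{0,1,2} = 3
g(7) = mex{0,1,2} = 3
g(8) = mex{0,1,2,3} = 4
g(9) = mex{1,2,3} = 0
g(10) = mex{1,2,3,4} = 0
g(11) = mex{0,2,3} = 1
g(12) = mex{0,2,3,4} = 1
g(13) = mex{0,1,3} = 2
The P-positions (g = 0) in 0..13 are 0, 1, 9, 10.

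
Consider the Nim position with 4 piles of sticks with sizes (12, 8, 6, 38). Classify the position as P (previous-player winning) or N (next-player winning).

Compute the nim-sum pairwise:
12 XOR 8 = 4
4 XOR 6 = 2
2 XOR 38 = 36
The nim-sum is 36 ≠ 0, so this is an N-position: the player to move can win.

N-position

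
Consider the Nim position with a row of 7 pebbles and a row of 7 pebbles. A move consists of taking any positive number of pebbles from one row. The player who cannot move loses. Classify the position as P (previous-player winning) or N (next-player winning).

Compute the nim-sum pairwise:
7 ^ 7 = 0
The nim-sum is 0, so this is a P-position: the player to move is in a losing position under optimal play.

P-position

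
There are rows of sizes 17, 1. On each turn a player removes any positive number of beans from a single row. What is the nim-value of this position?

Nim-sum: 17 ^ 1 = 16.

16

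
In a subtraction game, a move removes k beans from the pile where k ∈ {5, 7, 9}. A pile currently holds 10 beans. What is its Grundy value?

2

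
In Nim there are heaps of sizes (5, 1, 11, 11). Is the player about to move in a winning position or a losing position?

Compute the nim-sum pairwise:
5 ^ 1 = 4
4 ^ 11 = 15
15 ^ 11 = 4
The nim-sum is 4 ≠ 0, so this is an N-position: the player to move can win.

Winning position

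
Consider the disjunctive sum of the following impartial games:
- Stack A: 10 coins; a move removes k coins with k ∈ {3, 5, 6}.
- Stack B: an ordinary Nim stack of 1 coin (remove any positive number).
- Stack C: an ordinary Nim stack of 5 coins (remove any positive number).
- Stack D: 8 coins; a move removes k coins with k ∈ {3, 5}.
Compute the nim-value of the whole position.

4

For stack A, compute g(0), g(1), … with moves {3, 5, 6}:
g(0) = mex{} = 0
g(1) = mex{} = 0
g(2) = mex{} = 0
g(3) = mex{0} = 1
g(4) = mex{0} = 1
g(5) = mex{0} = 1
g(6) = mex{0,1} = 2
g(7) = mex{0,1} = 2
g(8) = mex{0,1} = 2
g(9) = mex{1,2} = 0
g(10) = mex{1,2} = 0
So g(10) = 0.
Stack B is a plain Nim stack of size 1, so its Grundy value is 1.
Stack C is a plain Nim stack of size 5, so its Grundy value is 5.
Grundy values for stack D (subtraction set {3, 5}):
k:     0  1  2  3  4  5  6  7  8
g(k):  0  0  0  1  1  1  2  2  0
So g(8) = 0.
The value of a disjunctive sum is the nim-sum of the parts.
Combined value = 0 XOR 1 XOR 5 XOR 0 = 4.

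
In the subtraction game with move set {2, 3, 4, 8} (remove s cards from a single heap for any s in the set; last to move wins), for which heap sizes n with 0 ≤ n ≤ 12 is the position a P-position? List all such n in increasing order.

0, 1, 6, 7, 12

Build the Grundy sequence with g(k) = mex{g(k−s) : s ∈ {2, 3, 4, 8}, s ≤ k}:
g(0) = mex{} = 0
g(1) = mex{} = 0
g(2) = mex{0} = 1
g(3) = mex{0} = 1
g(4) = mex{0,1} = 2
g(5) = mex{0,1} = 2
g(6) = mex{1,2} = 0
g(7) = mex{1,2} = 0
g(8) = mex{0,2} = 1
g(9) = mex{0,2} = 1
g(10) = mex{0,1} = 2
g(11) = mex{0,1} = 2
g(12) = mex{1,2} = 0
The P-positions (g = 0) in 0..12 are 0, 1, 6, 7, 12.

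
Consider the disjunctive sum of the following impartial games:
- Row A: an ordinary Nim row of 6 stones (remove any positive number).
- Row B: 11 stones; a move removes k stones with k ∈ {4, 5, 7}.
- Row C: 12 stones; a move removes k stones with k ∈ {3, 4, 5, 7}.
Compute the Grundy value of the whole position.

Row A is a plain Nim row of size 6, so its Grundy value is 6.
Build the Grundy sequence for row B with g(k) = mex{g(k−s) : s ∈ {4, 5, 7}, s ≤ k}:
g(0) = mex{} = 0
g(1) = mex{} = 0
g(2) = mex{} = 0
g(3) = mex{} = 0
g(4) = mex{0} = 1
g(5) = mex{0} = 1
g(6) = mex{0} = 1
g(7) = mex{0} = 1
g(8) = mex{0,1} = 2
g(9) = mex{0,1} = 2
g(10) = mex{0,1} = 2
g(11) = mex{1} = 0
So g(11) = 0.
For row C, compute g(0), g(1), … with moves {3, 4, 5, 7}:
g(0) = mex{} = 0
g(1) = mex{} = 0
g(2) = mex{} = 0
g(3) = mex{0} = 1
g(4) = mex{0} = 1
g(5) = mex{0} = 1
g(6) = mex{0,1} = 2
g(7) = mex{0,1} = 2
g(8) = mex{0,1} = 2
g(9) = mex{0,1,2} = 3
g(10) = mex{1,2} = 0
g(11) = mex{1,2} = 0
g(12) = mex{1,2,3} = 0
So g(12) = 0.
By the Sprague-Grundy theorem, the Grundy value of a sum of independent games is the XOR of the component values.
Combined value = 6 XOR 0 XOR 0 = 6.

6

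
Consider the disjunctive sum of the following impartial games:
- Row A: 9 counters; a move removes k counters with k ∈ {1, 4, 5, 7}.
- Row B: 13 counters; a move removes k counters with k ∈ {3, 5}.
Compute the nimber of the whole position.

0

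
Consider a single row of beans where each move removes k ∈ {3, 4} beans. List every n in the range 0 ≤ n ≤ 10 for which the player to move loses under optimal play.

Grundy values for subtraction set {3, 4}:
g(0) = mex{} = 0
g(1) = mex{} = 0
g(2) = mex{} = 0
g(3) = mex{0} = 1
g(4) = mex{0} = 1
g(5) = mex{0} = 1
g(6) = mex{0,1} = 2
g(7) = mex{1} = 0
g(8) = mex{1} = 0
g(9) = mex{1,2} = 0
g(10) = mex{0,2} = 1
The P-positions (g = 0) in 0..10 are 0, 1, 2, 7, 8, 9.

0, 1, 2, 7, 8, 9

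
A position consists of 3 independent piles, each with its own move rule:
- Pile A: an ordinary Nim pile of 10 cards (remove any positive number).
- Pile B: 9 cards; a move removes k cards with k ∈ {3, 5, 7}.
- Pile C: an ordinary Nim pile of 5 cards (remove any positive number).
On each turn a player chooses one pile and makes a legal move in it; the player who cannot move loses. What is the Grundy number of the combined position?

Pile A is a plain Nim pile of size 10, so its Grundy value is 10.
For pile B, compute g(0), g(1), … with moves {3, 5, 7}:
g(0) = mex{} = 0
g(1) = mex{} = 0
g(2) = mex{} = 0
g(3) = mex{0} = 1
g(4) = mex{0} = 1
g(5) = mex{0} = 1
g(6) = mex{0,1} = 2
g(7) = mex{0,1} = 2
g(8) = mex{0,1} = 2
g(9) = mex{0,1,2} = 3
So g(9) = 3.
Pile C is a plain Nim pile of size 5, so its Grundy value is 5.
By the Sprague-Grundy theorem, the Grundy value of a sum of independent games is the XOR of the component values.
Combined value = 10 ⊕ 3 ⊕ 5 = 12.

12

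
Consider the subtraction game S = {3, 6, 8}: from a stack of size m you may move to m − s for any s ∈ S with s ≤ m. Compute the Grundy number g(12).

0

Compute g(0), g(1), … for moves {3, 6, 8}:
g(0) = mex{} = 0
g(1) = mex{} = 0
g(2) = mex{} = 0
g(3) = mex{0} = 1
g(4) = mex{0} = 1
g(5) = mex{0} = 1
g(6) = mex{0,1} = 2
g(7) = mex{0,1} = 2
g(8) = mex{0,1} = 2
g(9) = mex{0,1,2} = 3
g(10) = mex{0,1,2} = 3
g(11) = mex{1,2} = 0
g(12) = mex{1,2,3} = 0
So g(12) = 0.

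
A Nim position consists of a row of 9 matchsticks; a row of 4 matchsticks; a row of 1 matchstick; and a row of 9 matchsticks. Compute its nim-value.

Compute the nim-sum pairwise:
9 ^ 4 = 13
13 ^ 1 = 12
12 ^ 9 = 5

5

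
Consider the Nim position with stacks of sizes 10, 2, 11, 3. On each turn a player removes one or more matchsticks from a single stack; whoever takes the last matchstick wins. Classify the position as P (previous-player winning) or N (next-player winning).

Compute the nim-sum pairwise:
10 ⊕ 2 = 8
8 ⊕ 11 = 3
3 ⊕ 3 = 0
The nim-sum is 0, so this is a P-position: the player to move is in a losing position under optimal play.

P-position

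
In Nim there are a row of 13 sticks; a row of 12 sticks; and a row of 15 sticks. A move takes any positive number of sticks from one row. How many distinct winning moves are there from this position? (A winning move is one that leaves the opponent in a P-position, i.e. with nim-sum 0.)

Write each in binary and XOR column by column:
  1101  (13)
  1100  (12)
  1111  (15)
  ----
  1110  (14)
The overall nim-sum is X = 14. A row of size p has a winning move iff p XOR X < p (reduce it to p XOR X).
  13: 13 XOR 14 = 3 < 13 — winning move (to 3).
  12: 12 XOR 14 = 2 < 12 — winning move (to 2).
  15: 15 XOR 14 = 1 < 15 — winning move (to 1).
That gives 3 winning moves.

3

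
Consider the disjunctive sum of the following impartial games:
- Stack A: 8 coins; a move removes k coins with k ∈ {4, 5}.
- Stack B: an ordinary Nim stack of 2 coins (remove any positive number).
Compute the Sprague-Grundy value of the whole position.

0

Grundy values for stack A (subtraction set {4, 5}):
k:     0  1  2  3  4  5  6  7  8
g(k):  0  0  0  0  1  1  1  1  2
So g(8) = 2.
Stack B is a plain Nim stack of size 2, so its Grundy value is 2.
The value of a disjunctive sum is the nim-sum of the parts.
Combined value = 2 XOR 2 = 0.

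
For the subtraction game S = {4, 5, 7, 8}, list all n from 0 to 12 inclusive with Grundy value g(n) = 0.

0, 1, 2, 3, 12

Grundy values for subtraction set {4, 5, 7, 8}:
g(0) = mex{} = 0
g(1) = mex{} = 0
g(2) = mex{} = 0
g(3) = mex{} = 0
g(4) = mex{0} = 1
g(5) = mex{0} = 1
g(6) = mex{0} = 1
g(7) = mex{0} = 1
g(8) = mex{0,1} = 2
g(9) = mex{0,1} = 2
g(10) = mex{0,1} = 2
g(11) = mex{0,1} = 2
g(12) = mex{1,2} = 0
The P-positions (g = 0) in 0..12 are 0, 1, 2, 3, 12.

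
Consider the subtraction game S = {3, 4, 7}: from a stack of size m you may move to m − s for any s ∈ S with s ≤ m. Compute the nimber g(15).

1

Compute g(0), g(1), … for moves {3, 4, 7}:
k:     0  1  2  3  4  5  6  7  8  9 10 11 12 13 14 15
g(k):  0  0  0  1  1  1  2  2  2  3  0  0  0  1  1  1
So g(15) = 1.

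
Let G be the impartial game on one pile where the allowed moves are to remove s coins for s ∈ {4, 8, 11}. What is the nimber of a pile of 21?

Compute g(0), g(1), … for moves {4, 8, 11}:
k:     0  1  2  3  4  5  6  7  8  9 10 11 12 13 14 15 16 17 18 19 20 21
g(k):  0  0  0  0  1  1  1  1  2  2  2  2  3  3  3  0  0  0  0  1  1  1
So g(21) = 1.

1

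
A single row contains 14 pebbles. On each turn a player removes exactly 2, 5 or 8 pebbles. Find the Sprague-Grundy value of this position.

Grundy values for subtraction set {2, 5, 8}:
k:     0  1  2  3  4  5  6  7  8  9 10 11 12 13 14
g(k):  0  0  1  1  0  2  1  0  2  1  0  0  1  1  0
So g(14) = 0.

0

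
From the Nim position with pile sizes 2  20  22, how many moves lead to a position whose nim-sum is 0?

In binary:
  00010  (2)
  10100  (20)
  10110  (22)
  -----
  00000  (0)
The nim-sum is already 0, so every move leaves a nonzero nim-sum — there are no winning moves.

0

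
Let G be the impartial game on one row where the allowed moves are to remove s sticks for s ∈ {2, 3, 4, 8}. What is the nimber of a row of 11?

2

Grundy values for subtraction set {2, 3, 4, 8}:
g(0) = mex{} = 0
g(1) = mex{} = 0
g(2) = mex{0} = 1
g(3) = mex{0} = 1
g(4) = mex{0,1} = 2
g(5) = mex{0,1} = 2
g(6) = mex{1,2} = 0
g(7) = mex{1,2} = 0
g(8) = mex{0,2} = 1
g(9) = mex{0,2} = 1
g(10) = mex{0,1} = 2
g(11) = mex{0,1} = 2
So g(11) = 2.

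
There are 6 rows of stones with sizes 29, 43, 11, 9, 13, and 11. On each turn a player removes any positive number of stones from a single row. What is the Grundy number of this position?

50

Nim-sum: 29 ⊕ 43 ⊕ 11 ⊕ 9 ⊕ 13 ⊕ 11 = 50.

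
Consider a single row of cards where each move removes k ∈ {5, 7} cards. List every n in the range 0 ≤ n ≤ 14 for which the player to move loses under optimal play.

0, 1, 2, 3, 4, 12, 13, 14

Build the Grundy sequence with g(k) = mex{g(k−s) : s ∈ {5, 7}, s ≤ k}:
k:     0  1  2  3  4  5  6  7  8  9 10 11 12 13 14
g(k):  0  0  0  0  0  1  1  1  1  1  2  2  0  0  0
The P-positions (g = 0) in 0..14 are 0, 1, 2, 3, 4, 12, 13, 14.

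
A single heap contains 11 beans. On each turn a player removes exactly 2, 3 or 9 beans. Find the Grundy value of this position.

Grundy values for subtraction set {2, 3, 9}:
g(0) = mex{} = 0
g(1) = mex{} = 0
g(2) = mex{0} = 1
g(3) = mex{0} = 1
g(4) = mex{0,1} = 2
g(5) = mex{1} = 0
g(6) = mex{1,2} = 0
g(7) = mex{0,2} = 1
g(8) = mex{0} = 1
g(9) = mex{0,1} = 2
g(10) = mex{0,1} = 2
g(11) = mex{1,2} = 0
So g(11) = 0.

0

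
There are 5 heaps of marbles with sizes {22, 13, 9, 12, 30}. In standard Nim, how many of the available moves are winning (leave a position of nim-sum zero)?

Compute the nim-sum pairwise:
22 ⊕ 13 = 27
27 ⊕ 9 = 18
18 ⊕ 12 = 30
30 ⊕ 30 = 0
The nim-sum is already 0, so every move leaves a nonzero nim-sum — there are no winning moves.

0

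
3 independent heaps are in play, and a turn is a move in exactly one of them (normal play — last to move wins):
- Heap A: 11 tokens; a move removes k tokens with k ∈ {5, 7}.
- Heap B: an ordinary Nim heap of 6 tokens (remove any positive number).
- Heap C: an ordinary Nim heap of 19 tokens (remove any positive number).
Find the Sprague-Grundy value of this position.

Grundy values for heap A (subtraction set {5, 7}):
k:     0  1  2  3  4  5  6  7  8  9 10 11
g(k):  0  0  0  0  0  1  1  1  1  1  2  2
So g(11) = 2.
Heap B is a plain Nim heap of size 6, so its Grundy value is 6.
Heap C is a plain Nim heap of size 19, so its Grundy value is 19.
By the Sprague-Grundy theorem, the Grundy value of a sum of independent games is the XOR of the component values.
Combined value = 2 ⊕ 6 ⊕ 19 = 23.

23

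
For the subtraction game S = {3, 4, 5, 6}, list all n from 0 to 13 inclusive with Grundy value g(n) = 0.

0, 1, 2, 9, 10, 11

Build the Grundy sequence with g(k) = mex{g(k−s) : s ∈ {3, 4, 5, 6}, s ≤ k}:
g(0) = mex{} = 0
g(1) = mex{} = 0
g(2) = mex{} = 0
g(3) = mex{0} = 1
g(4) = mex{0} = 1
g(5) = mex{0} = 1
g(6) = mex{0,1} = 2
g(7) = mex{0,1} = 2
g(8) = mex{0,1} = 2
g(9) = mex{1,2} = 0
g(10) = mex{1,2} = 0
g(11) = mex{1,2} = 0
g(12) = mex{0,2} = 1
g(13) = mex{0,2} = 1
The P-positions (g = 0) in 0..13 are 0, 1, 2, 9, 10, 11.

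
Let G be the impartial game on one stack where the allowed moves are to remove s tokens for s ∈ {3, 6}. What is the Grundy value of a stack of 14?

Build the Grundy sequence with g(k) = mex{g(k−s) : s ∈ {3, 6}, s ≤ k}:
k:     0  1  2  3  4  5  6  7  8  9 10 11 12 13 14
g(k):  0  0  0  1  1  1  2  2  2  0  0  0  1  1  1
So g(14) = 1.

1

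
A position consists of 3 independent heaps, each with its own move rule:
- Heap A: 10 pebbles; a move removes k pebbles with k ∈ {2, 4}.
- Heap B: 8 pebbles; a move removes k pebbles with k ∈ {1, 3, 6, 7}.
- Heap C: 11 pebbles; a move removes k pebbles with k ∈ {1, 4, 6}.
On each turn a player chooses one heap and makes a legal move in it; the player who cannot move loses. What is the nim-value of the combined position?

1

Grundy values for heap A (subtraction set {2, 4}):
k:     0  1  2  3  4  5  6  7  8  9 10
g(k):  0  0  1  1  2  2  0  0  1  1  2
So g(10) = 2.
Build the Grundy sequence for heap B with g(k) = mex{g(k−s) : s ∈ {1, 3, 6, 7}, s ≤ k}:
k:     0  1  2  3  4  5  6  7  8
g(k):  0  1  0  1  0  1  2  3  2
So g(8) = 2.
Build the Grundy sequence for heap C with g(k) = mex{g(k−s) : s ∈ {1, 4, 6}, s ≤ k}:
k:     0  1  2  3  4  5  6  7  8  9 10 11
g(k):  0  1  0  1  2  0  1  0  1  2  0  1
So g(11) = 1.
By the Sprague-Grundy theorem, the Grundy value of a sum of independent games is the XOR of the component values.
Combined value = 2 ⊕ 2 ⊕ 1 = 1.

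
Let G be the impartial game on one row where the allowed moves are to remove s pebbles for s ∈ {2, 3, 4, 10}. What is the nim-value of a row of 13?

0

Build the Grundy sequence with g(k) = mex{g(k−s) : s ∈ {2, 3, 4, 10}, s ≤ k}:
g(0) = mex{} = 0
g(1) = mex{} = 0
g(2) = mex{0} = 1
g(3) = mex{0} = 1
g(4) = mex{0,1} = 2
g(5) = mex{0,1} = 2
g(6) = mex{1,2} = 0
g(7) = mex{1,2} = 0
g(8) = mex{0,2} = 1
g(9) = mex{0,2} = 1
g(10) = mex{0,1} = 2
g(11) = mex{0,1} = 2
g(12) = mex{1,2} = 0
g(13) = mex{1,2} = 0
So g(13) = 0.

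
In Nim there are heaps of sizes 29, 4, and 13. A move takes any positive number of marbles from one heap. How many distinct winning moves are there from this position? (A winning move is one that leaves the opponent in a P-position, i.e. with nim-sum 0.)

1

In binary:
  11101  (29)
  00100  (4)
  01101  (13)
  -----
  10100  (20)
The overall nim-sum is X = 20. A heap of size p has a winning move iff p XOR X < p (reduce it to p XOR X).
  29: 29 XOR 20 = 9 < 29 — winning move (to 9).
  4: 4 XOR 20 = 16 ≥ 4 — no move.
  13: 13 XOR 20 = 25 ≥ 13 — no move.
That gives 1 winning move.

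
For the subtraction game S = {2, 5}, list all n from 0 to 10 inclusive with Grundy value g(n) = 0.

0, 1, 4, 7, 8

Compute g(0), g(1), … for moves {2, 5}:
g(0) = mex{} = 0
g(1) = mex{} = 0
g(2) = mex{0} = 1
g(3) = mex{0} = 1
g(4) = mex{1} = 0
g(5) = mex{0,1} = 2
g(6) = mex{0} = 1
g(7) = mex{1,2} = 0
g(8) = mex{1} = 0
g(9) = mex{0} = 1
g(10) = mex{0,2} = 1
The P-positions (g = 0) in 0..10 are 0, 1, 4, 7, 8.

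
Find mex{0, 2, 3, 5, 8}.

1

0 is in the set but 1 is not, so the mex is 1.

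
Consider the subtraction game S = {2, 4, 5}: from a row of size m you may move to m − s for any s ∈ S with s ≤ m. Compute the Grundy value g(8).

0

Build the Grundy sequence with g(k) = mex{g(k−s) : s ∈ {2, 4, 5}, s ≤ k}:
k:     0  1  2  3  4  5  6  7  8
g(k):  0  0  1  1  2  2  3  0  0
So g(8) = 0.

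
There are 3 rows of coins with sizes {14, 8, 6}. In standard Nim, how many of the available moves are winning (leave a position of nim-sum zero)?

0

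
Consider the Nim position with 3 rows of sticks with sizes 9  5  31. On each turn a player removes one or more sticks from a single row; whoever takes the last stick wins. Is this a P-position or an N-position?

Compute the nim-sum pairwise:
9 ^ 5 = 12
12 ^ 31 = 19
The nim-sum is 19 ≠ 0, so this is an N-position: the player to move can win.

N-position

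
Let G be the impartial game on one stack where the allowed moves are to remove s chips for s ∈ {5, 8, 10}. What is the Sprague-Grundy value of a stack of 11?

2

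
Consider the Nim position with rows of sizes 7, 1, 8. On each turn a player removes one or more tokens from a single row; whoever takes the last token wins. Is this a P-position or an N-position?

N-position

Nim-sum: 7 ^ 1 ^ 8 = 14.
The nim-sum is 14 ≠ 0, so this is an N-position: the player to move can win.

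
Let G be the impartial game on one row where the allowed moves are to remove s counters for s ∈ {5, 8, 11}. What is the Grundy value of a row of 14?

2

Build the Grundy sequence with g(k) = mex{g(k−s) : s ∈ {5, 8, 11}, s ≤ k}:
k:     0  1  2  3  4  5  6  7  8  9 10 11 12 13 14
g(k):  0  0  0  0  0  1  1  1  1  1  2  2  2  2  2
So g(14) = 2.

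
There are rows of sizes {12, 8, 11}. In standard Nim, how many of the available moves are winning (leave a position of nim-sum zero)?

Compute the nim-sum pairwise:
12 ⊕ 8 = 4
4 ⊕ 11 = 15
The overall nim-sum is X = 15. A row of size p has a winning move iff p XOR X < p (reduce it to p XOR X).
  12: 12 XOR 15 = 3 < 12 — winning move (to 3).
  8: 8 XOR 15 = 7 < 8 — winning move (to 7).
  11: 11 XOR 15 = 4 < 11 — winning move (to 4).
That gives 3 winning moves.

3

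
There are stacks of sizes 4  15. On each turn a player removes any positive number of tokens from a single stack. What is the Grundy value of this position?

Bitwise XOR of the heap sizes:
  0100  (4)
  1111  (15)
  ----
  1011  (11)

11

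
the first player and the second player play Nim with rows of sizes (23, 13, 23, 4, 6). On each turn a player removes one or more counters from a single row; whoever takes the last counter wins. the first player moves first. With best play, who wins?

Compute the nim-sum pairwise:
23 XOR 13 = 26
26 XOR 23 = 13
13 XOR 4 = 9
9 XOR 6 = 15
The nim-sum is 15 ≠ 0, so this is an N-position: the player to move can win; the first player has a winning move.

the first player wins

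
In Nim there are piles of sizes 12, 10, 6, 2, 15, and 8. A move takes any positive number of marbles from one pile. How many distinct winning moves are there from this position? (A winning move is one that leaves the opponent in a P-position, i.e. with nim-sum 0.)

3

Nim-sum: 12 ⊕ 10 ⊕ 6 ⊕ 2 ⊕ 15 ⊕ 8 = 5.
The overall nim-sum is X = 5. A pile of size p has a winning move iff p XOR X < p (reduce it to p XOR X).
  12: 12 XOR 5 = 9 < 12 — winning move (to 9).
  10: 10 XOR 5 = 15 ≥ 10 — no move.
  6: 6 XOR 5 = 3 < 6 — winning move (to 3).
  2: 2 XOR 5 = 7 ≥ 2 — no move.
  15: 15 XOR 5 = 10 < 15 — winning move (to 10).
  8: 8 XOR 5 = 13 ≥ 8 — no move.
That gives 3 winning moves.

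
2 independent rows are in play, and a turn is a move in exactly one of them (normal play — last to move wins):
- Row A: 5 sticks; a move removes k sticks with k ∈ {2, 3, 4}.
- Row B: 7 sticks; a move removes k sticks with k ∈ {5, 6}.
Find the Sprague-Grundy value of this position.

For row A, compute g(0), g(1), … with moves {2, 3, 4}:
k:     0  1  2  3  4  5
g(k):  0  0  1  1  2  2
So g(5) = 2.
Build the Grundy sequence for row B with g(k) = mex{g(k−s) : s ∈ {5, 6}, s ≤ k}:
k:     0  1  2  3  4  5  6  7
g(k):  0  0  0  0  0  1  1  1
So g(7) = 1.
By the Sprague-Grundy theorem, the Grundy value of a sum of independent games is the XOR of the component values.
Combined value = 2 XOR 1 = 3.

3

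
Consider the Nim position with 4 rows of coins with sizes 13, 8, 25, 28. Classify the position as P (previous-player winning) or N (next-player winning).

P-position

Compute the nim-sum pairwise:
13 ⊕ 8 = 5
5 ⊕ 25 = 28
28 ⊕ 28 = 0
The nim-sum is 0, so this is a P-position: the player to move is in a losing position under optimal play.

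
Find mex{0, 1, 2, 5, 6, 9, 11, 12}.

3

The values 0, 1, 2 are all present; 3 is the first non-negative integer missing from the set.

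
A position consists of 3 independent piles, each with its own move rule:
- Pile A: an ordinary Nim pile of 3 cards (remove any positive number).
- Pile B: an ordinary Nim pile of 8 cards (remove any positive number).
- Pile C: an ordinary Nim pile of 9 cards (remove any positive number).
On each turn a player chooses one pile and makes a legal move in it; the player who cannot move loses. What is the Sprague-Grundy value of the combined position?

Pile A is a plain Nim pile of size 3, so its Grundy value is 3.
Pile B is a plain Nim pile of size 8, so its Grundy value is 8.
Pile C is a plain Nim pile of size 9, so its Grundy value is 9.
The value of a disjunctive sum is the nim-sum of the parts.
Combined value = 3 ⊕ 8 ⊕ 9 = 2.

2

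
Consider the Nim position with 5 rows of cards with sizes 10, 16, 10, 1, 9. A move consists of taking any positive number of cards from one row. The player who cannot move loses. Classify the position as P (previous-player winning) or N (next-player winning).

Compute the nim-sum pairwise:
10 ⊕ 16 = 26
26 ⊕ 10 = 16
16 ⊕ 1 = 17
17 ⊕ 9 = 24
The nim-sum is 24 ≠ 0, so this is an N-position: the player to move can win.

N-position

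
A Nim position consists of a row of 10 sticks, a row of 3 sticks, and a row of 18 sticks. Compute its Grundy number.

Compute the nim-sum pairwise:
10 ^ 3 = 9
9 ^ 18 = 27

27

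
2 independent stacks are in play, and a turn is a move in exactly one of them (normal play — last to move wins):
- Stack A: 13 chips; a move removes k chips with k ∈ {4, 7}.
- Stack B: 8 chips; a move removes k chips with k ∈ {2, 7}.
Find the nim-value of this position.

2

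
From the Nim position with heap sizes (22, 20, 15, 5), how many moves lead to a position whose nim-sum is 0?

1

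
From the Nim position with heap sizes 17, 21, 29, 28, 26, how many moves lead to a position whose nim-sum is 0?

Write each in binary and XOR column by column:
  10001  (17)
  10101  (21)
  11101  (29)
  11100  (28)
  11010  (26)
  -----
  11111  (31)
The overall nim-sum is X = 31. A heap of size p has a winning move iff p XOR X < p (reduce it to p XOR X).
  17: 17 XOR 31 = 14 < 17 — winning move (to 14).
  21: 21 XOR 31 = 10 < 21 — winning move (to 10).
  29: 29 XOR 31 = 2 < 29 — winning move (to 2).
  28: 28 XOR 31 = 3 < 28 — winning move (to 3).
  26: 26 XOR 31 = 5 < 26 — winning move (to 5).
That gives 5 winning moves.

5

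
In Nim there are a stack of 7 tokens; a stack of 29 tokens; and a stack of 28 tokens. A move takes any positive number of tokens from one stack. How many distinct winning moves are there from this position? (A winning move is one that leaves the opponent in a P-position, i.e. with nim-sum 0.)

3

Nim-sum: 7 ^ 29 ^ 28 = 6.
The overall nim-sum is X = 6. A stack of size p has a winning move iff p XOR X < p (reduce it to p XOR X).
  7: 7 XOR 6 = 1 < 7 — winning move (to 1).
  29: 29 XOR 6 = 27 < 29 — winning move (to 27).
  28: 28 XOR 6 = 26 < 28 — winning move (to 26).
That gives 3 winning moves.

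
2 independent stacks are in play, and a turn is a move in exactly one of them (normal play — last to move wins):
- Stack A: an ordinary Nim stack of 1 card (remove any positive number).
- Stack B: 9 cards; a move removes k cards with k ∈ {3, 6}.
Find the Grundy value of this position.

Stack A is a plain Nim stack of size 1, so its Grundy value is 1.
Grundy values for stack B (subtraction set {3, 6}):
g(0) = mex{} = 0
g(1) = mex{} = 0
g(2) = mex{} = 0
g(3) = mex{0} = 1
g(4) = mex{0} = 1
g(5) = mex{0} = 1
g(6) = mex{0,1} = 2
g(7) = mex{0,1} = 2
g(8) = mex{0,1} = 2
g(9) = mex{1,2} = 0
So g(9) = 0.
The value of a disjunctive sum is the nim-sum of the parts.
Combined value = 1 ⊕ 0 = 1.

1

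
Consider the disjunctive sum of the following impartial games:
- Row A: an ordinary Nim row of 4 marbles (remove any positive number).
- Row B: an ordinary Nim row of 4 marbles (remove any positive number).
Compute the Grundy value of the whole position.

0

Row A is a plain Nim row of size 4, so its Grundy value is 4.
Row B is a plain Nim row of size 4, so its Grundy value is 4.
The value of a disjunctive sum is the nim-sum of the parts.
Combined value = 4 XOR 4 = 0.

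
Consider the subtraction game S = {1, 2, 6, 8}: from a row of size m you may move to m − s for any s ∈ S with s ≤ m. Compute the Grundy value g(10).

0

Compute g(0), g(1), … for moves {1, 2, 6, 8}:
k:     0  1  2  3  4  5  6  7  8  9 10
g(k):  0  1  2  0  1  2  3  0  1  2  0
So g(10) = 0.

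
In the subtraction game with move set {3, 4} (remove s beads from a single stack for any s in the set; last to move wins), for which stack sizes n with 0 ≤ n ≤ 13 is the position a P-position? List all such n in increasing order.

0, 1, 2, 7, 8, 9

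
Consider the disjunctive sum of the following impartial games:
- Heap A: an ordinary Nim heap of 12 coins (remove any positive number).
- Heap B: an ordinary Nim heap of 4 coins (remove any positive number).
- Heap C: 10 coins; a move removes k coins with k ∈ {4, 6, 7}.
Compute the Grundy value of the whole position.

10

Heap A is a plain Nim heap of size 12, so its Grundy value is 12.
Heap B is a plain Nim heap of size 4, so its Grundy value is 4.
For heap C, compute g(0), g(1), … with moves {4, 6, 7}:
k:     0  1  2  3  4  5  6  7  8  9 10
g(k):  0  0  0  0  1  1  1  1  2  2  2
So g(10) = 2.
The value of a disjunctive sum is the nim-sum of the parts.
Combined value = 12 XOR 4 XOR 2 = 10.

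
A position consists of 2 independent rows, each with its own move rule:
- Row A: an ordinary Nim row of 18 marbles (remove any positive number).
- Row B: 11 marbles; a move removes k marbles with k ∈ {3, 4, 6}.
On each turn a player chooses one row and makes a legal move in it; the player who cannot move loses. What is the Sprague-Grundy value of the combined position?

Row A is a plain Nim row of size 18, so its Grundy value is 18.
Grundy values for row B (subtraction set {3, 4, 6}):
k:     0  1  2  3  4  5  6  7  8  9 10 11
g(k):  0  0  0  1  1  1  2  2  2  0  0  0
So g(11) = 0.
By the Sprague-Grundy theorem, the Grundy value of a sum of independent games is the XOR of the component values.
Combined value = 18 XOR 0 = 18.

18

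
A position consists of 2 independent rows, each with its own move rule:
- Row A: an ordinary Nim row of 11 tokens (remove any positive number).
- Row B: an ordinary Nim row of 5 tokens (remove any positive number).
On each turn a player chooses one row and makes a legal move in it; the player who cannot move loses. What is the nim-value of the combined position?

Row A is a plain Nim row of size 11, so its Grundy value is 11.
Row B is a plain Nim row of size 5, so its Grundy value is 5.
By the Sprague-Grundy theorem, the Grundy value of a sum of independent games is the XOR of the component values.
Combined value = 11 ⊕ 5 = 14.

14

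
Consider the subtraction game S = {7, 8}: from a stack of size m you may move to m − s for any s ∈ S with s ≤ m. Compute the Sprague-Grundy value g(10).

1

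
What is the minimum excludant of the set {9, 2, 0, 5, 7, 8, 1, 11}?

The values 0, 1, 2 are all present; 3 is the first non-negative integer missing from the set.

3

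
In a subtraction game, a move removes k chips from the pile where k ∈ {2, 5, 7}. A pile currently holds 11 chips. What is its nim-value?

3

Compute g(0), g(1), … for moves {2, 5, 7}:
k:     0  1  2  3  4  5  6  7  8  9 10 11
g(k):  0  0  1  1  0  2  1  3  2  2  0  3
So g(11) = 3.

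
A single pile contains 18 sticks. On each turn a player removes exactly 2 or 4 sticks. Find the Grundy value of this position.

0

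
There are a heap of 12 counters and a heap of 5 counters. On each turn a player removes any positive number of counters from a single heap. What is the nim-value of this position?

In binary:
  1100  (12)
  0101  (5)
  ----
  1001  (9)

9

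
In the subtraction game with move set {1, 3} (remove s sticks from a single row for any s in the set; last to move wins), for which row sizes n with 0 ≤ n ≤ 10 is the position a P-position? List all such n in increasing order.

0, 2, 4, 6, 8, 10

Grundy values for subtraction set {1, 3}:
g(0) = mex{} = 0
g(1) = mex{0} = 1
g(2) = mex{1} = 0
g(3) = mex{0} = 1
g(4) = mex{1} = 0
g(5) = mex{0} = 1
g(6) = mex{1} = 0
g(7) = mex{0} = 1
g(8) = mex{1} = 0
g(9) = mex{0} = 1
g(10) = mex{1} = 0
The P-positions (g = 0) in 0..10 are 0, 2, 4, 6, 8, 10.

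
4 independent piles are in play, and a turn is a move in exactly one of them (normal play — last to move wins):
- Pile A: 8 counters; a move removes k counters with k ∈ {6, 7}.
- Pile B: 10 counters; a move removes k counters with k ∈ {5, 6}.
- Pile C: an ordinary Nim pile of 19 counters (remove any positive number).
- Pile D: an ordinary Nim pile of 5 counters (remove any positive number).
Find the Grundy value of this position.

21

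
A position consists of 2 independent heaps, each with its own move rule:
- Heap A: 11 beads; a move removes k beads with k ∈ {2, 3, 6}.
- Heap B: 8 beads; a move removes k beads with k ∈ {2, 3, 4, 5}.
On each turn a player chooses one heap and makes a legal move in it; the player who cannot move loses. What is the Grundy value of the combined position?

For heap A, compute g(0), g(1), … with moves {2, 3, 6}:
g(0) = mex{} = 0
g(1) = mex{} = 0
g(2) = mex{0} = 1
g(3) = mex{0} = 1
g(4) = mex{0,1} = 2
g(5) = mex{1} = 0
g(6) = mex{0,1,2} = 3
g(7) = mex{0,2} = 1
g(8) = mex{0,1,3} = 2
g(9) = mex{1,3} = 0
g(10) = mex{1,2} = 0
g(11) = mex{0,2} = 1
So g(11) = 1.
Grundy values for heap B (subtraction set {2, 3, 4, 5}):
k:     0  1  2  3  4  5  6  7  8
g(k):  0  0  1  1  2  2  3  0  0
So g(8) = 0.
By the Sprague-Grundy theorem, the Grundy value of a sum of independent games is the XOR of the component values.
Combined value = 1 ⊕ 0 = 1.

1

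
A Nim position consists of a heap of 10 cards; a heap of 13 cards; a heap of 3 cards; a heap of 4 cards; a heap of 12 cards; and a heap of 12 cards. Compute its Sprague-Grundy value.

0

Compute the nim-sum pairwise:
10 XOR 13 = 7
7 XOR 3 = 4
4 XOR 4 = 0
0 XOR 12 = 12
12 XOR 12 = 0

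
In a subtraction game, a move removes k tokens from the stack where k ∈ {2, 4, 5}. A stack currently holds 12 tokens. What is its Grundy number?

2

Grundy values for subtraction set {2, 4, 5}:
k:     0  1  2  3  4  5  6  7  8  9 10 11 12
g(k):  0  0  1  1  2  2  3  0  0  1  1  2  2
So g(12) = 2.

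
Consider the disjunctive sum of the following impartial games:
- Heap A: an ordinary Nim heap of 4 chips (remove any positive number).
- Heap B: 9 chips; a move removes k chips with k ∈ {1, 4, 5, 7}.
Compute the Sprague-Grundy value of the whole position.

Heap A is a plain Nim heap of size 4, so its Grundy value is 4.
For heap B, compute g(0), g(1), … with moves {1, 4, 5, 7}:
g(0) = mex{} = 0
g(1) = mex{0} = 1
g(2) = mex{1} = 0
g(3) = mex{0} = 1
g(4) = mex{0,1} = 2
g(5) = mex{0,1,2} = 3
g(6) = mex{0,1,3} = 2
g(7) = mex{0,1,2} = 3
g(8) = mex{1,2,3} = 0
g(9) = mex{0,2,3} = 1
So g(9) = 1.
By the Sprague-Grundy theorem, the Grundy value of a sum of independent games is the XOR of the component values.
Combined value = 4 XOR 1 = 5.

5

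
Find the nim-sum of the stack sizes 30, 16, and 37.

43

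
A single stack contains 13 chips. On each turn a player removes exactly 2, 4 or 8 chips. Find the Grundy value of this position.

0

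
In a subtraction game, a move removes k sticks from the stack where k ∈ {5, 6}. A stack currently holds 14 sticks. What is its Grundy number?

Grundy values for subtraction set {5, 6}:
k:     0  1  2  3  4  5  6  7  8  9 10 11 12 13 14
g(k):  0  0  0  0  0  1  1  1  1  1  2  0  0  0  0
So g(14) = 0.

0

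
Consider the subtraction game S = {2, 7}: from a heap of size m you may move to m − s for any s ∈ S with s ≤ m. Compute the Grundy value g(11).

1

Grundy values for subtraction set {2, 7}:
k:     0  1  2  3  4  5  6  7  8  9 10 11
g(k):  0  0  1  1  0  0  1  1  2  0  0  1
So g(11) = 1.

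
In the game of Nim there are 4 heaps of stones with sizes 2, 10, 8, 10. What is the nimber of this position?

Nim-sum: 2 XOR 10 XOR 8 XOR 10 = 10.

10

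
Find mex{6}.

0 is not in the set, so the mex is 0.

0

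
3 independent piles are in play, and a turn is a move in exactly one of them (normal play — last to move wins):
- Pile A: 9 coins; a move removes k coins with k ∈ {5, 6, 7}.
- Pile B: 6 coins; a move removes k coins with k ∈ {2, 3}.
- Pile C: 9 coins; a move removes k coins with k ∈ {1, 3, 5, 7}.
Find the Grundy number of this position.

0

Grundy values for pile A (subtraction set {5, 6, 7}):
k:     0  1  2  3  4  5  6  7  8  9
g(k):  0  0  0  0  0  1  1  1  1  1
So g(9) = 1.
Build the Grundy sequence for pile B with g(k) = mex{g(k−s) : s ∈ {2, 3}, s ≤ k}:
k:     0  1  2  3  4  5  6
g(k):  0  0  1  1  2  0  0
So g(6) = 0.
Grundy values for pile C (subtraction set {1, 3, 5, 7}):
g(0) = mex{} = 0
g(1) = mex{0} = 1
g(2) = mex{1} = 0
g(3) = mex{0} = 1
g(4) = mex{1} = 0
g(5) = mex{0} = 1
g(6) = mex{1} = 0
g(7) = mex{0} = 1
g(8) = mex{1} = 0
g(9) = mex{0} = 1
So g(9) = 1.
By the Sprague-Grundy theorem, the Grundy value of a sum of independent games is the XOR of the component values.
Combined value = 1 ⊕ 0 ⊕ 1 = 0.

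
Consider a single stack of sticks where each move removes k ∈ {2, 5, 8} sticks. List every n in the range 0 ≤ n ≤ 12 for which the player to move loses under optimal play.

0, 1, 4, 7, 10, 11

Grundy values for subtraction set {2, 5, 8}:
k:     0  1  2  3  4  5  6  7  8  9 10 11 12
g(k):  0  0  1  1  0  2  1  0  2  1  0  0  1
The P-positions (g = 0) in 0..12 are 0, 1, 4, 7, 10, 11.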